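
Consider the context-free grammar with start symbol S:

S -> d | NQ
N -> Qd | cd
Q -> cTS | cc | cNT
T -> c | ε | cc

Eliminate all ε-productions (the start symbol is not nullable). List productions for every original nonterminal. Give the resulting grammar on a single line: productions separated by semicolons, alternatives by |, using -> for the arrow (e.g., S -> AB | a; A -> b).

S -> d | NQ; N -> Qd | cd; Q -> cN | cS | cc | cNT | cTS; T -> c | cc

Nullable set: {T}.
Q -> cNT: T nullable, giving cN | cNT.
Q -> cTS: T nullable, giving cS | cTS.
Drop T -> ε.
Unchanged (no nullable symbols): S -> NQ; S -> d; N -> Qd; N -> cd; Q -> cc; T -> c; T -> cc.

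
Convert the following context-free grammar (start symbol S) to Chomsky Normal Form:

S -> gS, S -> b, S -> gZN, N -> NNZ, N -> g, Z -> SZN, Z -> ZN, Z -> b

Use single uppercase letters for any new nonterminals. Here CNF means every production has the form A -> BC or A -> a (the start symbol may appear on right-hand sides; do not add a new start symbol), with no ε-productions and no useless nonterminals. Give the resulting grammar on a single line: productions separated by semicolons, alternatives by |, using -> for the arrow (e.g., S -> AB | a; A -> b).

S -> b | AC | AS; A -> g; B -> NZ; C -> ZN; D -> ZN; N -> g | NB; Z -> b | SD | ZN

No ε-productions.
No unit productions to eliminate.
TERM: introduce A -> g and substitute in every rule of length ≥2.
BIN: N -> NNZ becomes N -> NB, B -> NZ; S -> AZN becomes S -> AC, C -> ZN; Z -> SZN becomes Z -> SD, D -> ZN.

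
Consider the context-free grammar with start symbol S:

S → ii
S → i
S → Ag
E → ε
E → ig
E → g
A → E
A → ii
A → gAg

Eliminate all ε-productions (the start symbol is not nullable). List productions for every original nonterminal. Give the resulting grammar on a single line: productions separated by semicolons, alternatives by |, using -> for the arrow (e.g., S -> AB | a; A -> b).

Nullable set: {A, E}.
S -> Ag: A nullable, giving Ag | g.
A -> E: E nullable, giving E.
A -> gAg: A nullable, giving gAg | gg.
Drop E -> ε.
Unchanged (no nullable symbols): S -> i; S -> ii; A -> ii; E -> g; E -> ig.

S -> g | i | Ag | ii; A -> E | gg | ii | gAg; E -> g | ig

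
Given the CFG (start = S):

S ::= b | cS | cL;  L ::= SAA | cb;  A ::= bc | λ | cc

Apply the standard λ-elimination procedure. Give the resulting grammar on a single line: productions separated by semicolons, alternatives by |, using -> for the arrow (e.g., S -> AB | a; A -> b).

Nullable set: {A}.
Drop A -> λ.
L -> SAA: A, A nullable, giving S | SA | SAA.
Unchanged (no nullable symbols): S -> b; S -> cL; S -> cS; A -> bc; A -> cc; L -> cb.

S -> b | cL | cS; A -> bc | cc; L -> S | SA | cb | SAA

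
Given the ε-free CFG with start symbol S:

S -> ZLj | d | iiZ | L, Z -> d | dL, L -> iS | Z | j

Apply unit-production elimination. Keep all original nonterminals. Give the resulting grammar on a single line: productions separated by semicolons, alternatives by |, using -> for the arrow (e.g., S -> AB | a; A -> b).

S -> d | j | dL | iS | ZLj | iiZ; L -> d | j | dL | iS; Z -> d | dL

Unit productions: L->Z, S->L.
Unit pairs (A ⇒* B via units): (L,Z), (S,L), (S,Z).
S: inherits non-unit rules of {L, S, Z} → ZLj | d | dL | iS | iiZ | j.
L: inherits non-unit rules of {L, Z} → d | dL | iS | j.
Z: inherits non-unit rules of {Z} → d | dL.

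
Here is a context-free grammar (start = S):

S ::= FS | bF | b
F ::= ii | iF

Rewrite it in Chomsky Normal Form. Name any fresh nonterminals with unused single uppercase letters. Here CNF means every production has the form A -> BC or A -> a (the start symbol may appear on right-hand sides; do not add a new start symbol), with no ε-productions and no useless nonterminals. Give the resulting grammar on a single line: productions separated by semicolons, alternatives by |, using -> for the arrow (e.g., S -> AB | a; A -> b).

S -> b | BF | FS; A -> i; B -> b; F -> AA | AF

No ε-productions.
No unit productions to eliminate.
TERM: introduce B -> b, A -> i and substitute in every rule of length ≥2.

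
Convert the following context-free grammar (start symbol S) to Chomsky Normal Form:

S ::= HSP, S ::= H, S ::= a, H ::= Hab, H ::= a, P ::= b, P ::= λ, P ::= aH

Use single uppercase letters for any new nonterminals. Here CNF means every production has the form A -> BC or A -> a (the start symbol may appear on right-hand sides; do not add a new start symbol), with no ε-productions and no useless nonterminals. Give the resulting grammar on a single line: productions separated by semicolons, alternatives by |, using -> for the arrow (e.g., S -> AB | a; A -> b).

S -> a | HD | HE | HS; A -> a; B -> b; C -> AB; D -> AB; E -> SP; H -> a | HC; P -> b | AH

Nullable: {P}; after ε-elimination: S -> H | a | HS | HSP; H -> a | Hab; P -> b | aH.
After unit-elimination: S -> a | HS | HSP | Hab; H -> a | Hab; P -> b | aH.
TERM: introduce A -> a, B -> b and substitute in every rule of length ≥2.
BIN: H -> HAB becomes H -> HC, C -> AB; S -> HAB becomes S -> HD, D -> AB; S -> HSP becomes S -> HE, E -> SP.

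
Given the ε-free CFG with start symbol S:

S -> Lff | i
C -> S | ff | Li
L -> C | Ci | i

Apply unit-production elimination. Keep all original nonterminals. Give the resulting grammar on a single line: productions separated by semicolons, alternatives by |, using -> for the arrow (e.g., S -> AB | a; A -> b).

Unit productions: C->S, L->C.
Unit pairs (A ⇒* B via units): (C,S), (L,C), (L,S).
S: inherits non-unit rules of {S} → Lff | i.
C: inherits non-unit rules of {C, S} → Lff | Li | ff | i.
L: inherits non-unit rules of {C, L, S} → Ci | Lff | Li | ff | i.

S -> i | Lff; C -> i | Li | ff | Lff; L -> i | Ci | Li | ff | Lff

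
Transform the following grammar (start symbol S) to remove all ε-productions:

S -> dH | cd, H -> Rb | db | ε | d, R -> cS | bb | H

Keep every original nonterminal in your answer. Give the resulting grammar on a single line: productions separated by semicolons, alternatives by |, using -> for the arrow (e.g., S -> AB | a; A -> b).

Nullable set: {H, R}.
S -> dH: H nullable, giving d | dH.
Drop H -> ε.
H -> Rb: R nullable, giving Rb | b.
R -> H: H nullable, giving H.
Unchanged (no nullable symbols): S -> cd; H -> d; H -> db; R -> bb; R -> cS.

S -> d | cd | dH; H -> b | d | Rb | db; R -> H | bb | cS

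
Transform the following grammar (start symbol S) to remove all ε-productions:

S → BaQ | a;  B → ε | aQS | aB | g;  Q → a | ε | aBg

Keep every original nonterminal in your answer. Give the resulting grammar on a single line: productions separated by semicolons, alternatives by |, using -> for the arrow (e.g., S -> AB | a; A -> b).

S -> a | Ba | aQ | BaQ; B -> a | g | aB | aS | aQS; Q -> a | ag | aBg

Nullable set: {B, Q}.
S -> BaQ: B, Q nullable, giving Ba | BaQ | a | aQ.
Drop B -> ε.
B -> aB: B nullable, giving a | aB.
B -> aQS: Q nullable, giving aQS | aS.
Drop Q -> ε.
Q -> aBg: B nullable, giving aBg | ag.
Unchanged (no nullable symbols): S -> a; B -> g; Q -> a.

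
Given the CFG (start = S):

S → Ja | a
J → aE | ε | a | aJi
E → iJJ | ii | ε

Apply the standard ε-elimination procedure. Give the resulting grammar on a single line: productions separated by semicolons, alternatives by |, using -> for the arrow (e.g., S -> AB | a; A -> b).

S -> a | Ja; E -> i | iJ | ii | iJJ; J -> a | aE | ai | aJi

Nullable set: {E, J}.
S -> Ja: J nullable, giving Ja | a.
Drop E -> ε.
E -> iJJ: J, J nullable, giving i | iJ | iJJ.
Drop J -> ε.
J -> aE: E nullable, giving a | aE.
J -> aJi: J nullable, giving aJi | ai.
Unchanged (no nullable symbols): S -> a; E -> ii; J -> a.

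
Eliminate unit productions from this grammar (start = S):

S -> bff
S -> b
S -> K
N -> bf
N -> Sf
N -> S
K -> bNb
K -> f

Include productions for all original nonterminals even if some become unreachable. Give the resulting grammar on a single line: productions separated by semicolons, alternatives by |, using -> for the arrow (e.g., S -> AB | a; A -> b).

Unit productions: N->S, S->K.
Unit pairs (A ⇒* B via units): (N,K), (N,S), (S,K).
S: inherits non-unit rules of {K, S} → b | bNb | bff | f.
K: inherits non-unit rules of {K} → bNb | f.
N: inherits non-unit rules of {K, N, S} → Sf | b | bNb | bf | bff | f.

S -> b | f | bNb | bff; K -> f | bNb; N -> b | f | Sf | bf | bNb | bff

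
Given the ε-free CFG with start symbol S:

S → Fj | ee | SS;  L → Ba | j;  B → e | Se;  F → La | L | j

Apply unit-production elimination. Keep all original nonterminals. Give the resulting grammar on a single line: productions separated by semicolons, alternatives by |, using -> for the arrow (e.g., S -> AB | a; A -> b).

Unit productions: F->L.
Unit pairs (A ⇒* B via units): (F,L).
S: inherits non-unit rules of {S} → Fj | SS | ee.
B: inherits non-unit rules of {B} → Se | e.
F: inherits non-unit rules of {F, L} → Ba | La | j.
L: inherits non-unit rules of {L} → Ba | j.

S -> Fj | SS | ee; B -> e | Se; F -> j | Ba | La; L -> j | Ba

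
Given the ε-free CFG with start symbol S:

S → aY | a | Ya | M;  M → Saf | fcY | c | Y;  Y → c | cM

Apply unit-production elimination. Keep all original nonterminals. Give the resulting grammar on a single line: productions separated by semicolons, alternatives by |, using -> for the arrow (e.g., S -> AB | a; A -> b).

Unit productions: M->Y, S->M.
Unit pairs (A ⇒* B via units): (M,Y), (S,M), (S,Y).
S: inherits non-unit rules of {M, S, Y} → Saf | Ya | a | aY | c | cM | fcY.
M: inherits non-unit rules of {M, Y} → Saf | c | cM | fcY.
Y: inherits non-unit rules of {Y} → c | cM.

S -> a | c | Ya | aY | cM | Saf | fcY; M -> c | cM | Saf | fcY; Y -> c | cM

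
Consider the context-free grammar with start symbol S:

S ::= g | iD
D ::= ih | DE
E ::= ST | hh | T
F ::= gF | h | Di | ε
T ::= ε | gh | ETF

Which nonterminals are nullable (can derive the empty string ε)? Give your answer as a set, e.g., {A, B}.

Directly nullable (have an ε-rule): {F, T}.
E is nullable via E -> T (every symbol on the right is already known nullable).
Not nullable: D, S — each has a terminal in every rule's right-hand side or depends on a non-nullable symbol.

{E, F, T}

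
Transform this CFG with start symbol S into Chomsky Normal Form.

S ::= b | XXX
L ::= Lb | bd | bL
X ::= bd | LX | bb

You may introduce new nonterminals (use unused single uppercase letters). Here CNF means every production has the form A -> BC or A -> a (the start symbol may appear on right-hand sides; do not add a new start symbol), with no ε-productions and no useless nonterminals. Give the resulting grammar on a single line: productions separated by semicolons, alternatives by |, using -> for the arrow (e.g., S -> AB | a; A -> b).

S -> b | XC; A -> b; B -> d; C -> XX; L -> AB | AL | LA; X -> AA | AB | LX

No ε-productions.
No unit productions to eliminate.
TERM: introduce A -> b, B -> d and substitute in every rule of length ≥2.
BIN: S -> XXX becomes S -> XC, C -> XX.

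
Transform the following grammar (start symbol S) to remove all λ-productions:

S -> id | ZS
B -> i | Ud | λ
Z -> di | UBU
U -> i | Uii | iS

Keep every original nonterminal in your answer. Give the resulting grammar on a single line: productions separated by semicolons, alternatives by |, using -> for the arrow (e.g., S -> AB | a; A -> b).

Nullable set: {B}.
Drop B -> λ.
Z -> UBU: B nullable, giving UBU | UU.
Unchanged (no nullable symbols): S -> ZS; S -> id; B -> Ud; B -> i; U -> Uii; U -> i; U -> iS; Z -> di.

S -> ZS | id; B -> i | Ud; U -> i | iS | Uii; Z -> UU | di | UBU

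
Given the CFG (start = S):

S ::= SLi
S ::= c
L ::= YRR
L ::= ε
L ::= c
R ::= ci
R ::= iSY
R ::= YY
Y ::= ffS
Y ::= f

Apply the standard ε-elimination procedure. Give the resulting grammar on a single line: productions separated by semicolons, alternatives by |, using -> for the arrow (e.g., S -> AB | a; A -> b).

Nullable set: {L}.
S -> SLi: L nullable, giving SLi | Si.
Drop L -> ε.
Unchanged (no nullable symbols): S -> c; L -> YRR; L -> c; R -> YY; R -> ci; R -> iSY; Y -> f; Y -> ffS.

S -> c | Si | SLi; L -> c | YRR; R -> YY | ci | iSY; Y -> f | ffS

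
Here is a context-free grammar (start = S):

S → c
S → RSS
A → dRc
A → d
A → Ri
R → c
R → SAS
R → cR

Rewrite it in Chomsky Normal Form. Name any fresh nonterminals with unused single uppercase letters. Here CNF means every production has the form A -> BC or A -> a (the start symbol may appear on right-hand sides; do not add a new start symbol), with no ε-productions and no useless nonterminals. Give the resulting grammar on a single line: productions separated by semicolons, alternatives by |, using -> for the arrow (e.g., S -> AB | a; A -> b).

No ε-productions.
No unit productions to eliminate.
TERM: introduce D -> c, C -> d, B -> i and substitute in every rule of length ≥2.
BIN: A -> CRD becomes A -> CE, E -> RD; R -> SAS becomes R -> SF, F -> AS; S -> RSS becomes S -> RG, G -> SS.

S -> c | RG; A -> d | CE | RB; B -> i; C -> d; D -> c; E -> RD; F -> AS; G -> SS; R -> c | DR | SF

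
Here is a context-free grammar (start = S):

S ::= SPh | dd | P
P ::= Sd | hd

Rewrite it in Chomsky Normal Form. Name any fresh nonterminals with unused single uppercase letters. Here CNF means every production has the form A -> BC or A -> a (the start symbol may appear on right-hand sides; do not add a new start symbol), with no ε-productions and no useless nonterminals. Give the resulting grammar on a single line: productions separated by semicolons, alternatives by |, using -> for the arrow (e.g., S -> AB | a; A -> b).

No ε-productions.
After unit-elimination: S -> Sd | dd | hd | SPh; P -> Sd | hd.
TERM: introduce A -> d, B -> h and substitute in every rule of length ≥2.
BIN: S -> SPB becomes S -> SC, C -> PB.

S -> AA | BA | SA | SC; A -> d; B -> h; C -> PB; P -> BA | SA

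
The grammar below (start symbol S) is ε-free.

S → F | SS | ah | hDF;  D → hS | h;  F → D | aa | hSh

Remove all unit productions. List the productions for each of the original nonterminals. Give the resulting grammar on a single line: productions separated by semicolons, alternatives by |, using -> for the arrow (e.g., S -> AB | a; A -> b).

S -> h | SS | aa | ah | hS | hDF | hSh; D -> h | hS; F -> h | aa | hS | hSh

Unit productions: F->D, S->F.
Unit pairs (A ⇒* B via units): (F,D), (S,D), (S,F).
S: inherits non-unit rules of {D, F, S} → SS | aa | ah | h | hDF | hS | hSh.
D: inherits non-unit rules of {D} → h | hS.
F: inherits non-unit rules of {D, F} → aa | h | hS | hSh.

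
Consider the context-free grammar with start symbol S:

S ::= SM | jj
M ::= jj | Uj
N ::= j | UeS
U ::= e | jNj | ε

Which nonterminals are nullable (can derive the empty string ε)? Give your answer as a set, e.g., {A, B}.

{U}

Directly nullable (have an ε-rule): {U}.
Not nullable: M, N, S — each has a terminal in every rule's right-hand side or depends on a non-nullable symbol.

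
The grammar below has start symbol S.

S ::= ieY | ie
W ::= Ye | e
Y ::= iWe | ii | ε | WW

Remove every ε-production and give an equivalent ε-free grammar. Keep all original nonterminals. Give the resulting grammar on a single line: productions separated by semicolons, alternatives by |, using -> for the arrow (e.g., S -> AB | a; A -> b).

Nullable set: {Y}.
S -> ieY: Y nullable, giving ie | ieY.
W -> Ye: Y nullable, giving Ye | e.
Drop Y -> ε.
Unchanged (no nullable symbols): S -> ie; W -> e; Y -> WW; Y -> iWe; Y -> ii.

S -> ie | ieY; W -> e | Ye; Y -> WW | ii | iWe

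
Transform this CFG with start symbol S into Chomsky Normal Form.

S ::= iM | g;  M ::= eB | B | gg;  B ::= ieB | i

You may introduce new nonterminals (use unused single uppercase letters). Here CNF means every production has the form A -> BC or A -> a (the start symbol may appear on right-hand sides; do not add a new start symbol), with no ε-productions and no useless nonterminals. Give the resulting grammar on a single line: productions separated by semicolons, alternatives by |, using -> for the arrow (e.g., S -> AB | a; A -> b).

S -> g | AM; A -> i; B -> i | AE; C -> e; D -> g; E -> CB; F -> CB; M -> i | AF | CB | DD

No ε-productions.
After unit-elimination: S -> g | iM; B -> i | ieB; M -> i | eB | gg | ieB.
TERM: introduce C -> e, D -> g, A -> i and substitute in every rule of length ≥2.
BIN: B -> ACB becomes B -> AE, E -> CB; M -> ACB becomes M -> AF, F -> CB.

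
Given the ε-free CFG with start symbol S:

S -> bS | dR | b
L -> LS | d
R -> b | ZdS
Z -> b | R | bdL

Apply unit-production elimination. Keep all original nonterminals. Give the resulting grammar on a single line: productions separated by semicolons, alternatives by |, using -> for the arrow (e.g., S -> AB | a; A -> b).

S -> b | bS | dR; L -> d | LS; R -> b | ZdS; Z -> b | ZdS | bdL

Unit productions: Z->R.
Unit pairs (A ⇒* B via units): (Z,R).
S: inherits non-unit rules of {S} → b | bS | dR.
L: inherits non-unit rules of {L} → LS | d.
R: inherits non-unit rules of {R} → ZdS | b.
Z: inherits non-unit rules of {R, Z} → ZdS | b | bdL.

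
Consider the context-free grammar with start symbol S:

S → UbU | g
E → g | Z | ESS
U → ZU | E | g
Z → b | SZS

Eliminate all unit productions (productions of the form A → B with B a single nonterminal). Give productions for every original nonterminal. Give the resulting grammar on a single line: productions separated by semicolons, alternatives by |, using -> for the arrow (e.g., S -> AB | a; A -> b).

S -> g | UbU; E -> b | g | ESS | SZS; U -> b | g | ZU | ESS | SZS; Z -> b | SZS

Unit productions: E->Z, U->E.
Unit pairs (A ⇒* B via units): (E,Z), (U,E), (U,Z).
S: inherits non-unit rules of {S} → UbU | g.
E: inherits non-unit rules of {E, Z} → ESS | SZS | b | g.
U: inherits non-unit rules of {E, U, Z} → ESS | SZS | ZU | b | g.
Z: inherits non-unit rules of {Z} → SZS | b.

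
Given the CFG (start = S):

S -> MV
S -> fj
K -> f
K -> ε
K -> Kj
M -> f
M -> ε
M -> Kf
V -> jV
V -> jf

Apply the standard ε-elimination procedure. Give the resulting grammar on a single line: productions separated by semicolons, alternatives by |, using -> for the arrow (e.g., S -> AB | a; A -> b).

S -> V | MV | fj; K -> f | j | Kj; M -> f | Kf; V -> jV | jf

Nullable set: {K, M}.
S -> MV: M nullable, giving MV | V.
Drop K -> ε.
K -> Kj: K nullable, giving Kj | j.
Drop M -> ε.
M -> Kf: K nullable, giving Kf | f.
Unchanged (no nullable symbols): S -> fj; K -> f; M -> f; V -> jV; V -> jf.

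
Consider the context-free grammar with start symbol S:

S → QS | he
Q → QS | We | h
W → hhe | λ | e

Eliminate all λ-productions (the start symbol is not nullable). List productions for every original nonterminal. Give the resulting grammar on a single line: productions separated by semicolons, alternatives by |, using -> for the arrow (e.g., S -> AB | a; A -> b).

S -> QS | he; Q -> e | h | QS | We; W -> e | hhe

Nullable set: {W}.
Q -> We: W nullable, giving We | e.
Drop W -> λ.
Unchanged (no nullable symbols): S -> QS; S -> he; Q -> QS; Q -> h; W -> e; W -> hhe.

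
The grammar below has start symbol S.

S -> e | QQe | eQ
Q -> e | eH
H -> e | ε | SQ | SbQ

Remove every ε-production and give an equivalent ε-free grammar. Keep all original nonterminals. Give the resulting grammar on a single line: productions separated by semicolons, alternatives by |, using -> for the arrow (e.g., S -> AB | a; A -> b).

S -> e | eQ | QQe; H -> e | SQ | SbQ; Q -> e | eH

Nullable set: {H}.
Drop H -> ε.
Q -> eH: H nullable, giving e | eH.
Unchanged (no nullable symbols): S -> QQe; S -> e; S -> eQ; H -> SQ; H -> SbQ; H -> e; Q -> e.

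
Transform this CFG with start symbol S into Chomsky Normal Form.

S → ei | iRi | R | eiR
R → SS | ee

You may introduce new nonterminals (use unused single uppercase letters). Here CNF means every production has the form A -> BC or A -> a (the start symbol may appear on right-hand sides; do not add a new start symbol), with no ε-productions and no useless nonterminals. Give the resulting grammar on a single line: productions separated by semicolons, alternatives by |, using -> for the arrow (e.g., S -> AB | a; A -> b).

No ε-productions.
After unit-elimination: S -> SS | ee | ei | eiR | iRi; R -> SS | ee.
TERM: introduce A -> e, B -> i and substitute in every rule of length ≥2.
BIN: S -> ABR becomes S -> AC, C -> BR; S -> BRB becomes S -> BD, D -> RB.

S -> AA | AB | AC | BD | SS; A -> e; B -> i; C -> BR; D -> RB; R -> AA | SS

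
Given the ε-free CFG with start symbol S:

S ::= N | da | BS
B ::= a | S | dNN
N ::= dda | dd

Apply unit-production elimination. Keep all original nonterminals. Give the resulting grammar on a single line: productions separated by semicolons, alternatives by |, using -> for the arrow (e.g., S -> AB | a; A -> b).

S -> BS | da | dd | dda; B -> a | BS | da | dd | dNN | dda; N -> dd | dda

Unit productions: B->S, S->N.
Unit pairs (A ⇒* B via units): (B,N), (B,S), (S,N).
S: inherits non-unit rules of {N, S} → BS | da | dd | dda.
B: inherits non-unit rules of {B, N, S} → BS | a | dNN | da | dd | dda.
N: inherits non-unit rules of {N} → dd | dda.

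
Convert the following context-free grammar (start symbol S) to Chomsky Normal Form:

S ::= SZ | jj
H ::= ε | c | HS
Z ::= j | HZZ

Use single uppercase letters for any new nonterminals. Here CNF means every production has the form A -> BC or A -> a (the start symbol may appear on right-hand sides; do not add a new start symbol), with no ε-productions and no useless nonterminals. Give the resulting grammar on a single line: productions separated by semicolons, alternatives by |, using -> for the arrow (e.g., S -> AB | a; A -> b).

Nullable: {H}; after ε-elimination: S -> SZ | jj; H -> S | c | HS; Z -> j | ZZ | HZZ.
After unit-elimination: S -> SZ | jj; H -> c | HS | SZ | jj; Z -> j | ZZ | HZZ.
TERM: introduce A -> j and substitute in every rule of length ≥2.
BIN: Z -> HZZ becomes Z -> HB, B -> ZZ.

S -> AA | SZ; A -> j; B -> ZZ; H -> c | AA | HS | SZ; Z -> j | HB | ZZ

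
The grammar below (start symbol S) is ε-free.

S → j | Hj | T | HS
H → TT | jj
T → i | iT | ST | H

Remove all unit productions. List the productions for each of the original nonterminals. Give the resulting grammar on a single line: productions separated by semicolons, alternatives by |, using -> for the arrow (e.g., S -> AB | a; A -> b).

Unit productions: S->T, T->H.
Unit pairs (A ⇒* B via units): (S,H), (S,T), (T,H).
S: inherits non-unit rules of {H, S, T} → HS | Hj | ST | TT | i | iT | j | jj.
H: inherits non-unit rules of {H} → TT | jj.
T: inherits non-unit rules of {H, T} → ST | TT | i | iT | jj.

S -> i | j | HS | Hj | ST | TT | iT | jj; H -> TT | jj; T -> i | ST | TT | iT | jj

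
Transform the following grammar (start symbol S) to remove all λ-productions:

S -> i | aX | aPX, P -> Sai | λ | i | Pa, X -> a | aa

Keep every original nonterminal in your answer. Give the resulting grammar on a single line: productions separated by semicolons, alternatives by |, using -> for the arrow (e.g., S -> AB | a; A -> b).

S -> i | aX | aPX; P -> a | i | Pa | Sai; X -> a | aa

Nullable set: {P}.
S -> aPX: P nullable, giving aPX | aX.
Drop P -> λ.
P -> Pa: P nullable, giving Pa | a.
Unchanged (no nullable symbols): S -> aX; S -> i; P -> Sai; P -> i; X -> a; X -> aa.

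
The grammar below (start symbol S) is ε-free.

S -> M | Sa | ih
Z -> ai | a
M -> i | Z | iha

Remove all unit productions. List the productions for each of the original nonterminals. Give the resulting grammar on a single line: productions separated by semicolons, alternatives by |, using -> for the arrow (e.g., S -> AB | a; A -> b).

Unit productions: M->Z, S->M.
Unit pairs (A ⇒* B via units): (M,Z), (S,M), (S,Z).
S: inherits non-unit rules of {M, S, Z} → Sa | a | ai | i | ih | iha.
M: inherits non-unit rules of {M, Z} → a | ai | i | iha.
Z: inherits non-unit rules of {Z} → a | ai.

S -> a | i | Sa | ai | ih | iha; M -> a | i | ai | iha; Z -> a | ai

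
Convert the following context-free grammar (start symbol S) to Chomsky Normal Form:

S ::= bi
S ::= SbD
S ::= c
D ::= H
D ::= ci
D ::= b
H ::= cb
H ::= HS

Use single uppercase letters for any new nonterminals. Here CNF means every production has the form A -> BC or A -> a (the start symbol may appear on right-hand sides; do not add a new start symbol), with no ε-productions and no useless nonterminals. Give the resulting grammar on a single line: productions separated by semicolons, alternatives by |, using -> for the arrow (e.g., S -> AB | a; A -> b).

S -> c | BC | SE; A -> c; B -> b; C -> i; D -> b | AB | AC | HS; E -> BD; H -> AB | HS

No ε-productions.
After unit-elimination: S -> c | bi | SbD; D -> b | HS | cb | ci; H -> HS | cb.
TERM: introduce B -> b, A -> c, C -> i and substitute in every rule of length ≥2.
BIN: S -> SBD becomes S -> SE, E -> BD.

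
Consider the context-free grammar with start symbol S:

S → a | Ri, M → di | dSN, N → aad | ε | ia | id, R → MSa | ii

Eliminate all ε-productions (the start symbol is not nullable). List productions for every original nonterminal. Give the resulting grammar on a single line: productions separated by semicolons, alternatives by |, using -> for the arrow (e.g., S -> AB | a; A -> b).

Nullable set: {N}.
M -> dSN: N nullable, giving dS | dSN.
Drop N -> ε.
Unchanged (no nullable symbols): S -> Ri; S -> a; M -> di; N -> aad; N -> ia; N -> id; R -> MSa; R -> ii.

S -> a | Ri; M -> dS | di | dSN; N -> ia | id | aad; R -> ii | MSa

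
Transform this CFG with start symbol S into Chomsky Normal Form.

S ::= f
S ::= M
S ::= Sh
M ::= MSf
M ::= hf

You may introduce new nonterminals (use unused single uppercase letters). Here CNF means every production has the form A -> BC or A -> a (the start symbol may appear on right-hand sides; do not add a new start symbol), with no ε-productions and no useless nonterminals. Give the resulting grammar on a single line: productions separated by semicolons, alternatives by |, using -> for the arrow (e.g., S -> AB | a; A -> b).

No ε-productions.
After unit-elimination: S -> f | Sh | hf | MSf; M -> hf | MSf.
TERM: introduce A -> f, B -> h and substitute in every rule of length ≥2.
BIN: M -> MSA becomes M -> MC, C -> SA; S -> MSA becomes S -> MD, D -> SA.

S -> f | BA | MD | SB; A -> f; B -> h; C -> SA; D -> SA; M -> BA | MC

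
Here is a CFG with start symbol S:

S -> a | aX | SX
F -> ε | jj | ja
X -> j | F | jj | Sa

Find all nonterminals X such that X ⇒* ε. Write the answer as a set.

Directly nullable (have an ε-rule): {F}.
X is nullable via X -> F (every symbol on the right is already known nullable).
Not nullable: S — each has a terminal in every rule's right-hand side or depends on a non-nullable symbol.

{F, X}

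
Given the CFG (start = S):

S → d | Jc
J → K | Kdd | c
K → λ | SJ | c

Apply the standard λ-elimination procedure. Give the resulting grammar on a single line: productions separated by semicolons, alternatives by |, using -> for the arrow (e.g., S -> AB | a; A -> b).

Nullable set: {J, K}.
S -> Jc: J nullable, giving Jc | c.
J -> K: K nullable, giving K.
J -> Kdd: K nullable, giving Kdd | dd.
Drop K -> λ.
K -> SJ: J nullable, giving S | SJ.
Unchanged (no nullable symbols): S -> d; J -> c; K -> c.

S -> c | d | Jc; J -> K | c | dd | Kdd; K -> S | c | SJ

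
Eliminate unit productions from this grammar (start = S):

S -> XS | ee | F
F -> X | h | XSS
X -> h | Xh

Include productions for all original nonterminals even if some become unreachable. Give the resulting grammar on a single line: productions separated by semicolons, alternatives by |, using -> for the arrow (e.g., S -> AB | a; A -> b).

S -> h | XS | Xh | ee | XSS; F -> h | Xh | XSS; X -> h | Xh

Unit productions: F->X, S->F.
Unit pairs (A ⇒* B via units): (F,X), (S,F), (S,X).
S: inherits non-unit rules of {F, S, X} → XS | XSS | Xh | ee | h.
F: inherits non-unit rules of {F, X} → XSS | Xh | h.
X: inherits non-unit rules of {X} → Xh | h.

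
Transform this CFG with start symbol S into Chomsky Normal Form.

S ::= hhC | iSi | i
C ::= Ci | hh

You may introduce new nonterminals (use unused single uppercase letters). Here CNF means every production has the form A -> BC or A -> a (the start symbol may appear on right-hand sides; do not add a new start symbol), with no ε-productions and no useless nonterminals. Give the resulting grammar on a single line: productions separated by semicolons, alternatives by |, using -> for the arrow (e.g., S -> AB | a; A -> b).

S -> i | AD | BE; A -> i; B -> h; C -> BB | CA; D -> SA; E -> BC

No ε-productions.
No unit productions to eliminate.
TERM: introduce B -> h, A -> i and substitute in every rule of length ≥2.
BIN: S -> ASA becomes S -> AD, D -> SA; S -> BBC becomes S -> BE, E -> BC.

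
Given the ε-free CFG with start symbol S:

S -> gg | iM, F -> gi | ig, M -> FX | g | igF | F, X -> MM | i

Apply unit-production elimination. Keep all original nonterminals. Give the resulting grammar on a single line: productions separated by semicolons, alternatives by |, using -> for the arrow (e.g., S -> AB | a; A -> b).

S -> gg | iM; F -> gi | ig; M -> g | FX | gi | ig | igF; X -> i | MM

Unit productions: M->F.
Unit pairs (A ⇒* B via units): (M,F).
S: inherits non-unit rules of {S} → gg | iM.
F: inherits non-unit rules of {F} → gi | ig.
M: inherits non-unit rules of {F, M} → FX | g | gi | ig | igF.
X: inherits non-unit rules of {X} → MM | i.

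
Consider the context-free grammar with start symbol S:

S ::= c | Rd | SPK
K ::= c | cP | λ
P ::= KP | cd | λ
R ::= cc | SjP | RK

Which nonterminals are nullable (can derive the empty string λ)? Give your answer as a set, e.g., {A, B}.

{K, P}

Directly nullable (have an ε-rule): {K, P}.
Not nullable: R, S — each has a terminal in every rule's right-hand side or depends on a non-nullable symbol.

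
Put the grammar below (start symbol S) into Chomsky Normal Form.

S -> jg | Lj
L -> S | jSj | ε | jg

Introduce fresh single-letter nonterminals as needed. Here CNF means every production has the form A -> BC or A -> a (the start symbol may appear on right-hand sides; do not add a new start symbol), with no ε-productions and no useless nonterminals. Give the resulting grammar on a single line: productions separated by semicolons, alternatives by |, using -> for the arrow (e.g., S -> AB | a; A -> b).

S -> j | AB | LA; A -> j; B -> g; C -> SA; L -> j | AB | AC | LA

Nullable: {L}; after ε-elimination: S -> j | Lj | jg; L -> S | jg | jSj.
After unit-elimination: S -> j | Lj | jg; L -> j | Lj | jg | jSj.
TERM: introduce B -> g, A -> j and substitute in every rule of length ≥2.
BIN: L -> ASA becomes L -> AC, C -> SA.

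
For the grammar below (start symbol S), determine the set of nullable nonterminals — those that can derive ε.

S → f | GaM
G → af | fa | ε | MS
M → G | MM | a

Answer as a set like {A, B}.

Directly nullable (have an ε-rule): {G}.
M is nullable via M -> G (every symbol on the right is already known nullable).
Not nullable: S — each has a terminal in every rule's right-hand side or depends on a non-nullable symbol.

{G, M}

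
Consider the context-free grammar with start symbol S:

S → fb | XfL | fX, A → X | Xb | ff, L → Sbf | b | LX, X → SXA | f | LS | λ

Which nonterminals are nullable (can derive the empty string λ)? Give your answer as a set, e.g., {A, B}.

{A, X}

Directly nullable (have an ε-rule): {X}.
A is nullable via A -> X (every symbol on the right is already known nullable).
Not nullable: L, S — each has a terminal in every rule's right-hand side or depends on a non-nullable symbol.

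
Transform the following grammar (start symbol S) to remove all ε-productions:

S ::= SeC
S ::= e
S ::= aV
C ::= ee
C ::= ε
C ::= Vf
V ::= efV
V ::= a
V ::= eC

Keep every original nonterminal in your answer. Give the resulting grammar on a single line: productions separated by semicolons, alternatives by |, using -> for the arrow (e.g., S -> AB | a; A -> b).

S -> e | Se | aV | SeC; C -> Vf | ee; V -> a | e | eC | efV

Nullable set: {C}.
S -> SeC: C nullable, giving Se | SeC.
Drop C -> ε.
V -> eC: C nullable, giving e | eC.
Unchanged (no nullable symbols): S -> aV; S -> e; C -> Vf; C -> ee; V -> a; V -> efV.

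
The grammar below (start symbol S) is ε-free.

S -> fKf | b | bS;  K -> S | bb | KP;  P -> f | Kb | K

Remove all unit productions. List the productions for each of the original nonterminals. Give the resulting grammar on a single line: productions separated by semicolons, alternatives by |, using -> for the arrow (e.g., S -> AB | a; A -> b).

Unit productions: K->S, P->K.
Unit pairs (A ⇒* B via units): (K,S), (P,K), (P,S).
S: inherits non-unit rules of {S} → b | bS | fKf.
K: inherits non-unit rules of {K, S} → KP | b | bS | bb | fKf.
P: inherits non-unit rules of {K, P, S} → KP | Kb | b | bS | bb | f | fKf.

S -> b | bS | fKf; K -> b | KP | bS | bb | fKf; P -> b | f | KP | Kb | bS | bb | fKf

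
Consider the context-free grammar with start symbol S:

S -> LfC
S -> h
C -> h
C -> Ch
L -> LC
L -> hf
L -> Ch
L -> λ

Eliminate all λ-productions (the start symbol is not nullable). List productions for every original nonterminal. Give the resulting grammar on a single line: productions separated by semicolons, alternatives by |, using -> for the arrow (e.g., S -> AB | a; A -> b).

S -> h | fC | LfC; C -> h | Ch; L -> C | Ch | LC | hf

Nullable set: {L}.
S -> LfC: L nullable, giving LfC | fC.
Drop L -> λ.
L -> LC: L nullable, giving C | LC.
Unchanged (no nullable symbols): S -> h; C -> Ch; C -> h; L -> Ch; L -> hf.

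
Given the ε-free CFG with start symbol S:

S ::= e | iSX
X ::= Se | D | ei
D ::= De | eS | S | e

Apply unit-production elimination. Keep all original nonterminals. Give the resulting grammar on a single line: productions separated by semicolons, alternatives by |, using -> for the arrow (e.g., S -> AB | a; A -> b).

Unit productions: D->S, X->D.
Unit pairs (A ⇒* B via units): (D,S), (X,D), (X,S).
S: inherits non-unit rules of {S} → e | iSX.
D: inherits non-unit rules of {D, S} → De | e | eS | iSX.
X: inherits non-unit rules of {D, S, X} → De | Se | e | eS | ei | iSX.

S -> e | iSX; D -> e | De | eS | iSX; X -> e | De | Se | eS | ei | iSX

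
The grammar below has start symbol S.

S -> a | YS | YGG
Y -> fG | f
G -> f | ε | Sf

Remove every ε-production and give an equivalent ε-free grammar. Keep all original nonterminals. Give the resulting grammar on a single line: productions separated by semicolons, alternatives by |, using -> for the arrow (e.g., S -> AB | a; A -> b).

Nullable set: {G}.
S -> YGG: G, G nullable, giving Y | YG | YGG.
Drop G -> ε.
Y -> fG: G nullable, giving f | fG.
Unchanged (no nullable symbols): S -> YS; S -> a; G -> Sf; G -> f; Y -> f.

S -> Y | a | YG | YS | YGG; G -> f | Sf; Y -> f | fG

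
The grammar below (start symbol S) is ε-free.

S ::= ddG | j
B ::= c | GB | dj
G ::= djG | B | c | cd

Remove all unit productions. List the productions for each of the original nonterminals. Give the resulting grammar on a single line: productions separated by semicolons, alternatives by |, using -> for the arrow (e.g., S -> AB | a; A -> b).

S -> j | ddG; B -> c | GB | dj; G -> c | GB | cd | dj | djG

Unit productions: G->B.
Unit pairs (A ⇒* B via units): (G,B).
S: inherits non-unit rules of {S} → ddG | j.
B: inherits non-unit rules of {B} → GB | c | dj.
G: inherits non-unit rules of {B, G} → GB | c | cd | dj | djG.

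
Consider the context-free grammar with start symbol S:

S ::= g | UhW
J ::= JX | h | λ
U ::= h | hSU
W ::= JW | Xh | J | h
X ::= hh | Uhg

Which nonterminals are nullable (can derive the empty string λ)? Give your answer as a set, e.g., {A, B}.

Directly nullable (have an ε-rule): {J}.
W is nullable via W -> J (every symbol on the right is already known nullable).
Not nullable: S, U, X — each has a terminal in every rule's right-hand side or depends on a non-nullable symbol.

{J, W}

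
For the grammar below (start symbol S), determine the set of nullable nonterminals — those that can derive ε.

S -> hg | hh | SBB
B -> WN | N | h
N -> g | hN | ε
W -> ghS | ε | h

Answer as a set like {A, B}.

{B, N, W}

Directly nullable (have an ε-rule): {N, W}.
B is nullable via B -> N (every symbol on the right is already known nullable).
Not nullable: S — each has a terminal in every rule's right-hand side or depends on a non-nullable symbol.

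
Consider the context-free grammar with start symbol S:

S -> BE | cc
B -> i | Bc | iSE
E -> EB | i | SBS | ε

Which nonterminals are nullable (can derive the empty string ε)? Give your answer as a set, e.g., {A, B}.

{E}

Directly nullable (have an ε-rule): {E}.
Not nullable: B, S — each has a terminal in every rule's right-hand side or depends on a non-nullable symbol.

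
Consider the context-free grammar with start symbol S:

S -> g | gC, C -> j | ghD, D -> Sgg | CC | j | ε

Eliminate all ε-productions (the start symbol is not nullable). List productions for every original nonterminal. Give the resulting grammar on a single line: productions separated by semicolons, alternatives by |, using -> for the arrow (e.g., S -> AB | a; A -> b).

S -> g | gC; C -> j | gh | ghD; D -> j | CC | Sgg

Nullable set: {D}.
C -> ghD: D nullable, giving gh | ghD.
Drop D -> ε.
Unchanged (no nullable symbols): S -> g; S -> gC; C -> j; D -> CC; D -> Sgg; D -> j.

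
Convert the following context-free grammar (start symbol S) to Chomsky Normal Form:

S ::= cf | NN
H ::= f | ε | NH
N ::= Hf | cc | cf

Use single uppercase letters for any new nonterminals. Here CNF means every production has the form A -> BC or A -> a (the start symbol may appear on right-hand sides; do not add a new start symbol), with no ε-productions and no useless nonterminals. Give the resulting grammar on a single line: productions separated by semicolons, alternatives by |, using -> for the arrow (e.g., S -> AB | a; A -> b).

Nullable: {H}; after ε-elimination: S -> NN | cf; H -> N | f | NH; N -> f | Hf | cc | cf.
After unit-elimination: S -> NN | cf; H -> f | Hf | NH | cc | cf; N -> f | Hf | cc | cf.
TERM: introduce B -> c, A -> f and substitute in every rule of length ≥2.

S -> BA | NN; A -> f; B -> c; H -> f | BA | BB | HA | NH; N -> f | BA | BB | HA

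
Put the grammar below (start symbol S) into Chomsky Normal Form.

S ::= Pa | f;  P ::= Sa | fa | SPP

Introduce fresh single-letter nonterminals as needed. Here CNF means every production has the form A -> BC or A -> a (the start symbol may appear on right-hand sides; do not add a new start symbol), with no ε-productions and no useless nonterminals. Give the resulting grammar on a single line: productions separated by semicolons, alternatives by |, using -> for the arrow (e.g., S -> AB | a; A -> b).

No ε-productions.
No unit productions to eliminate.
TERM: introduce A -> a, B -> f and substitute in every rule of length ≥2.
BIN: P -> SPP becomes P -> SC, C -> PP.

S -> f | PA; A -> a; B -> f; C -> PP; P -> BA | SA | SC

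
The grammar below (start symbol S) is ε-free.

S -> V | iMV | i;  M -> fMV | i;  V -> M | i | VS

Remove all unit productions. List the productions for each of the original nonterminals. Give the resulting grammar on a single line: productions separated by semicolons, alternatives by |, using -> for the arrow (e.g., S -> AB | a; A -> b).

S -> i | VS | fMV | iMV; M -> i | fMV; V -> i | VS | fMV

Unit productions: S->V, V->M.
Unit pairs (A ⇒* B via units): (S,M), (S,V), (V,M).
S: inherits non-unit rules of {M, S, V} → VS | fMV | i | iMV.
M: inherits non-unit rules of {M} → fMV | i.
V: inherits non-unit rules of {M, V} → VS | fMV | i.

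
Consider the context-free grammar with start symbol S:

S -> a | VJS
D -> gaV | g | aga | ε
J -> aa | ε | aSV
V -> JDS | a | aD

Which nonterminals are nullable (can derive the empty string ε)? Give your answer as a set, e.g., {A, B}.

Directly nullable (have an ε-rule): {D, J}.
Not nullable: S, V — each has a terminal in every rule's right-hand side or depends on a non-nullable symbol.

{D, J}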